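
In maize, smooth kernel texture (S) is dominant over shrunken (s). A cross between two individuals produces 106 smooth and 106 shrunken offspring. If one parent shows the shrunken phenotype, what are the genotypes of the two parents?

Observed offspring: 106 smooth, 106 shrunken
The observed ratio simplifies to 1:1. One parent shows shrunken, so its genotype must be ss. A 1:1 offspring split requires the other parent to be heterozygous (Ss).
Parent genotypes: ss × Ss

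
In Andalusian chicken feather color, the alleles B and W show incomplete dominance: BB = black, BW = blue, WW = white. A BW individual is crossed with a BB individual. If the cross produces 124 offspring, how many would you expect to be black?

Punnett square for BW × BB:
Offspring genotypes: 2 BB, 2 BW
Phenotype counts: 2 black, 2 blue
black: 2 out of 4 → fraction 1/2
Expected count = 1/2 × 124 = 62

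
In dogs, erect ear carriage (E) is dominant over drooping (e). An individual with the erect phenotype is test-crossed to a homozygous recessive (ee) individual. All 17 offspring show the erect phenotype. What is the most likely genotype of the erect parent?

Test cross: ? × ee
All offspring are erect.
If the unknown parent were heterozygous (Ee), about half of 17 offspring would be drooping; none are. The unknown parent is most likely homozygous dominant (EE).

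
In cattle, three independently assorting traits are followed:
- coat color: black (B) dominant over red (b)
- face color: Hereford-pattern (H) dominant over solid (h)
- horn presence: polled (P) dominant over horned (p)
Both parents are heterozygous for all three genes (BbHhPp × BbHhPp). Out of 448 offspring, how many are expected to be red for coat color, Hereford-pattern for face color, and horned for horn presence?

Trihybrid cross: BbHhPp × BbHhPp
Each trait segregates independently with a 3:1 phenotypic ratio, so each gene contributes 3/4 (dominant) or 1/4 (recessive).
Target: red (coat color), Hereford-pattern (face color), horned (horn presence)
Probability = product of independent per-trait probabilities
= 1/4 × 3/4 × 1/4 = 3/64
Expected count = 3/64 × 448 = 21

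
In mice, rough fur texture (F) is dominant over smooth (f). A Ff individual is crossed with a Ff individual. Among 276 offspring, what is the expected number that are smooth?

Punnett square for Ff × Ff:
Offspring genotypes: 1 FF, 2 Ff, 1 ff
rough: 3, smooth: 1
smooth: 1 out of 4 → fraction 1/4
Expected count = 1/4 × 276 = 69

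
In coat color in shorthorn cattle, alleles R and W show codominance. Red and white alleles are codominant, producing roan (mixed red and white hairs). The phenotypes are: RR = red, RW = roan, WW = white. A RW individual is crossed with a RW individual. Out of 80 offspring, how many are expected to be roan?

Punnett square for RW × RW:
Offspring genotypes: 1 RR, 2 RW, 1 WW
Phenotype counts: 1 red, 2 roan, 1 white
roan: 2 out of 4 → fraction 1/2
Expected count = 1/2 × 80 = 40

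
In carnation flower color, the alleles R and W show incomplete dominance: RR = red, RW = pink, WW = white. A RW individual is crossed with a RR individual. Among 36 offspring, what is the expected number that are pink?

Punnett square for RW × RR:
Offspring genotypes: 2 RR, 2 RW
Phenotype counts: 2 red, 2 pink
pink: 2 out of 4 → fraction 1/2
Expected count = 1/2 × 36 = 18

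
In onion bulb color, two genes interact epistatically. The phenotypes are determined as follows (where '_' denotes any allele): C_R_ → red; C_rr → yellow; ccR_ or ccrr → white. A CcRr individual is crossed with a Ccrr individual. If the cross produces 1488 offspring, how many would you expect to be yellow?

Cross: CcRr × Ccrr — consider each gene separately:
C gene: Cc × Cc → 1 CC, 2 Cc, 1 cc → 3 C_ : 1 cc (out of 4)
R gene: Rr × rr → 2 Rr, 2 rr → 2 R_ : 2 rr (out of 4)
Genotype classes (out of 4 × 4 = 16): C_R_ = 3×2 = 6; C_rr = 3×2 = 6; ccR_ = 1×2 = 2; ccrr = 1×2 = 2
Apply the phenotype rules: C_R_ (6) → red; C_rr (6) → yellow; ccR_ (2) + ccrr (2) → white
Phenotype counts (out of 16): 6 red, 6 yellow, 4 white
yellow: 6 out of 16 → fraction 3/8
Expected count = 3/8 × 1488 = 558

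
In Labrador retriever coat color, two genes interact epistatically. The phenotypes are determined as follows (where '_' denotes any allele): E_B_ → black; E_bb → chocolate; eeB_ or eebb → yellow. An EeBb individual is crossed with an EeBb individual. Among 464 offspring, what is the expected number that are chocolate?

Cross: EeBb × EeBb — consider each gene separately:
E gene: Ee × Ee → 1 EE, 2 Ee, 1 ee → 3 E_ : 1 ee (out of 4)
B gene: Bb × Bb → 1 BB, 2 Bb, 1 bb → 3 B_ : 1 bb (out of 4)
Genotype classes (out of 4 × 4 = 16): E_B_ = 3×3 = 9; E_bb = 3×1 = 3; eeB_ = 1×3 = 3; eebb = 1×1 = 1
Apply the phenotype rules: E_B_ (9) → black; E_bb (3) → chocolate; eeB_ (3) + eebb (1) → yellow
Phenotype counts (out of 16): 9 black, 3 chocolate, 4 yellow
chocolate: 3 out of 16 → fraction 3/16
Expected count = 3/16 × 464 = 87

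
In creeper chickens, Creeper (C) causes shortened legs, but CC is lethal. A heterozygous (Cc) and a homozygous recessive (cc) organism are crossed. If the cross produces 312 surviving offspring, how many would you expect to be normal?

Cross: Cc × cc
Punnett square offspring (before lethality): 2 Cc, 2 cc
No CC offspring are produced in this cross.
normal: 2 out of 4 → fraction 1/2
Expected count = 1/2 × 312 = 156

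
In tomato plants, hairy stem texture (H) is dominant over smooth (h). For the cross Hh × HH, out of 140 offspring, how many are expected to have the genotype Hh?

Punnett square for Hh × HH:
Offspring genotypes: 2 HH, 2 Hh
Total offspring: 4
Count with target: 2
Probability: 2/4 = 1/2
Expected count = 1/2 × 140 = 70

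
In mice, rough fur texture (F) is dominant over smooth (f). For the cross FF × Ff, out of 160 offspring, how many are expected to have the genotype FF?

Punnett square for FF × Ff:
Offspring genotypes: 2 FF, 2 Ff
Total offspring: 4
Count with target: 2
Probability: 2/4 = 1/2
Expected count = 1/2 × 160 = 80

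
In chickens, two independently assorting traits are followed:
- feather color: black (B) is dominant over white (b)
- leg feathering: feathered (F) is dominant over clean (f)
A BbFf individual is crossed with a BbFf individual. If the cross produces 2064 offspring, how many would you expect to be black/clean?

Dihybrid cross BbFf × BbFf — consider each gene separately:
feather color: Bb × Bb → 1 BB, 2 Bb, 1 bb → 3 B_ : 1 bb (out of 4)
leg feathering: Ff × Ff → 1 FF, 2 Ff, 1 ff → 3 F_ : 1 ff (out of 4)
Combine (counts out of 4 × 4 = 16): black/feathered (B_F_) = 3×3 = 9; black/clean (B_ff) = 3×1 = 3; white/feathered (bbF_) = 1×3 = 3; white/clean (bbff) = 1×1 = 1
Phenotype counts (out of 16): 9 black/feathered, 3 black/clean, 3 white/feathered, 1 white/clean
black/clean: 3 out of 16 → fraction 3/16
Expected count = 3/16 × 2064 = 387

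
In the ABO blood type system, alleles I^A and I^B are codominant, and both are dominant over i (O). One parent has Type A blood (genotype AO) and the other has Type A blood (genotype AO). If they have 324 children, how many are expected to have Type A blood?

Cross: AO × AO
Possible offspring genotypes: 1 AA, 2 AO, 1 OO
Blood type counts: 3 Type A, 1 Type O
Probability of Type A: 3/4
Expected count = 3/4 × 324 = 243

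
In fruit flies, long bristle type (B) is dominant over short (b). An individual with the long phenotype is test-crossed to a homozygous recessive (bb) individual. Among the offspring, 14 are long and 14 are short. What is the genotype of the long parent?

Test cross: ? × bb
Offspring: 14 long, 14 short — approximately 1:1.
A 1:1 ratio in a test cross indicates the unknown parent is heterozygous (Bb).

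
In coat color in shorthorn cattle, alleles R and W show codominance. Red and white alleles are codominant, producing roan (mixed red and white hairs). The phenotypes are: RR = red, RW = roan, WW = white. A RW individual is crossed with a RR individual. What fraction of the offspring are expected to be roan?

Punnett square for RW × RR:
Offspring genotypes: 2 RR, 2 RW
Phenotype counts: 2 red, 2 roan
roan: 2 out of 4
Probability: 2/4 = 1/2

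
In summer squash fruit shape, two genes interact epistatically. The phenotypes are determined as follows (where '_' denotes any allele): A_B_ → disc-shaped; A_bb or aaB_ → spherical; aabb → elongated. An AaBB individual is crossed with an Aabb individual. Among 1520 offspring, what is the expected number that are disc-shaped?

Cross: AaBB × Aabb — consider each gene separately:
A gene: Aa × Aa → 1 AA, 2 Aa, 1 aa → 3 A_ : 1 aa (out of 4)
B gene: BB × bb → 4 Bb → 4 B_ (out of 4)
Genotype classes (out of 4 × 4 = 16): A_B_ = 3×4 = 12; aaB_ = 1×4 = 4
Apply the phenotype rules: A_B_ (12) → disc-shaped; aaB_ (4) → spherical
Phenotype counts (out of 16): 12 disc-shaped, 4 spherical
disc-shaped: 12 out of 16 → fraction 3/4
Expected count = 3/4 × 1520 = 1140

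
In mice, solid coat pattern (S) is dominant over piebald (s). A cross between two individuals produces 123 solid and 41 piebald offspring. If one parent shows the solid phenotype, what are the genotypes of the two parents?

Observed offspring: 123 solid, 41 piebald
The observed ratio simplifies to 3:1. Piebald (ss) offspring appear, so each parent must contribute one s allele. The parent stated to show solid carries S, so it is Ss. The other parent is then either Ss or ss: Ss × ss would give a 1:1 split, whereas Ss × Ss gives 3:1 — matching the data. So both parents are heterozygous (Ss × Ss).
Parent genotypes: Ss × Ss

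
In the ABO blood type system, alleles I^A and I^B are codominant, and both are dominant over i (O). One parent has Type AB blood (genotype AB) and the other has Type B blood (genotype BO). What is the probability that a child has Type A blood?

Cross: AB × BO
Possible offspring genotypes: 1 AB, 1 AO, 1 BB, 1 BO
Blood type counts: 1 Type AB, 1 Type A, 2 Type B
Probability of Type A: 1/4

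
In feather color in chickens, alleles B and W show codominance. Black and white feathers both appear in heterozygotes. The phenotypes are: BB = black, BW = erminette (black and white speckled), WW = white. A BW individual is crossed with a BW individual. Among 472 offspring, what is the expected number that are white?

Punnett square for BW × BW:
Offspring genotypes: 1 BB, 2 BW, 1 WW
Phenotype counts: 1 black, 2 erminette (black and white speckled), 1 white
white: 1 out of 4 → fraction 1/4
Expected count = 1/4 × 472 = 118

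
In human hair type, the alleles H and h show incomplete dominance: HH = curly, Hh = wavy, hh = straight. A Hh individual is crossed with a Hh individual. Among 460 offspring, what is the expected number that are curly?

Punnett square for Hh × Hh:
Offspring genotypes: 1 HH, 2 Hh, 1 hh
Phenotype counts: 1 curly, 2 wavy, 1 straight
curly: 1 out of 4 → fraction 1/4
Expected count = 1/4 × 460 = 115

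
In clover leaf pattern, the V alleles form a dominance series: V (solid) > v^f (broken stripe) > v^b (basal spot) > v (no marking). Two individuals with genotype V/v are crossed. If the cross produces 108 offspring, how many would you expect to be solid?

Cross: V/v × V/v
Allele dominance: V > v^f > v^b > v
Offspring genotypes: 1 V/V, 2 V/v, 1 v/v
Phenotype counts: 3 solid, 1 unmarked
solid: 3 out of 4 → fraction 3/4
Expected count = 3/4 × 108 = 81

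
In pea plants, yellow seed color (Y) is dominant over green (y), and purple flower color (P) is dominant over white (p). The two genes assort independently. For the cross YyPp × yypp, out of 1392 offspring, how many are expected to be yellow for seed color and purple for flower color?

Dihybrid cross YyPp × yypp — consider each gene separately:
seed color: Yy × yy → 2 Yy, 2 yy → 2 Y_ : 2 yy (out of 4)
flower color: Pp × pp → 2 Pp, 2 pp → 2 P_ : 2 pp (out of 4)
Looking for: yellow (Y_) and purple (P_)
P(yellow) = 2/4, P(purple) = 2/4
P(both) = 2/4 × 2/4 = 4/16 = 1/4
Expected count = 1/4 × 1392 = 348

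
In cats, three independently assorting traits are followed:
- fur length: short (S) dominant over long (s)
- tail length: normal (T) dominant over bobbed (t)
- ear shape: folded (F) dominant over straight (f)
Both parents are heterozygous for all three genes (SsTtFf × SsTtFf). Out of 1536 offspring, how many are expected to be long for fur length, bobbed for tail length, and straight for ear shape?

Trihybrid cross: SsTtFf × SsTtFf
Each trait segregates independently with a 3:1 phenotypic ratio, so each gene contributes 3/4 (dominant) or 1/4 (recessive).
Target: long (fur length), bobbed (tail length), straight (ear shape)
Probability = product of independent per-trait probabilities
= 1/4 × 1/4 × 1/4 = 1/64
Expected count = 1/64 × 1536 = 24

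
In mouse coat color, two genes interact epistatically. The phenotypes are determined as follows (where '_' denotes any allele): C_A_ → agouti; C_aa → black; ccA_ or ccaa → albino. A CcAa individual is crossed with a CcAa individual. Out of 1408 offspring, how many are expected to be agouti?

Cross: CcAa × CcAa — consider each gene separately:
C gene: Cc × Cc → 1 CC, 2 Cc, 1 cc → 3 C_ : 1 cc (out of 4)
A gene: Aa × Aa → 1 AA, 2 Aa, 1 aa → 3 A_ : 1 aa (out of 4)
Genotype classes (out of 4 × 4 = 16): C_A_ = 3×3 = 9; C_aa = 3×1 = 3; ccA_ = 1×3 = 3; ccaa = 1×1 = 1
Apply the phenotype rules: C_A_ (9) → agouti; C_aa (3) → black; ccA_ (3) + ccaa (1) → albino
Phenotype counts (out of 16): 9 agouti, 3 black, 4 albino
agouti: 9 out of 16 → fraction 9/16
Expected count = 9/16 × 1408 = 792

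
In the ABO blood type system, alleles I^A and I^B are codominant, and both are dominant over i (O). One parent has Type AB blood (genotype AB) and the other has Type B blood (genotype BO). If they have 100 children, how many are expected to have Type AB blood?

Cross: AB × BO
Possible offspring genotypes: 1 AB, 1 AO, 1 BB, 1 BO
Blood type counts: 1 Type AB, 1 Type A, 2 Type B
Probability of Type AB: 1/4
Expected count = 1/4 × 100 = 25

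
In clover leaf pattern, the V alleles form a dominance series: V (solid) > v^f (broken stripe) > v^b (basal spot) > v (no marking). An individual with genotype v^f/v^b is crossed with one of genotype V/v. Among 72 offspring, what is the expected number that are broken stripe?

Cross: v^f/v^b × V/v
Allele dominance: V > v^f > v^b > v
Offspring genotypes: 1 V/v^f, 1 v^f/v, 1 V/v^b, 1 v^b/v
Phenotype counts: 2 solid, 1 broken stripe, 1 basal spot
broken stripe: 1 out of 4 → fraction 1/4
Expected count = 1/4 × 72 = 18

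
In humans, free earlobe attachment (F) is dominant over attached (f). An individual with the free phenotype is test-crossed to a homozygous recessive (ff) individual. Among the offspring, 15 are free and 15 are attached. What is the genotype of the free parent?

Test cross: ? × ff
Offspring: 15 free, 15 attached — approximately 1:1.
A 1:1 ratio in a test cross indicates the unknown parent is heterozygous (Ff).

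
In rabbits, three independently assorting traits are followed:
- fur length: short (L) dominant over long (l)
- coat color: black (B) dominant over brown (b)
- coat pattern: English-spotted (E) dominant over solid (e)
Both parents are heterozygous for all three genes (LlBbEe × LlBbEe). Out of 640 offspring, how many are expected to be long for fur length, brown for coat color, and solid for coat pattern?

Trihybrid cross: LlBbEe × LlBbEe
Each trait segregates independently with a 3:1 phenotypic ratio, so each gene contributes 3/4 (dominant) or 1/4 (recessive).
Target: long (fur length), brown (coat color), solid (coat pattern)
Probability = product of independent per-trait probabilities
= 1/4 × 1/4 × 1/4 = 1/64
Expected count = 1/64 × 640 = 10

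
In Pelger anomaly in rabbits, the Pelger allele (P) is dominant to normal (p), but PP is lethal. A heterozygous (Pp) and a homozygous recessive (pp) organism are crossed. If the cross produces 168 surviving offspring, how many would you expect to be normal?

Cross: Pp × pp
Punnett square offspring (before lethality): 2 Pp, 2 pp
No PP offspring are produced in this cross.
normal: 2 out of 4 → fraction 1/2
Expected count = 1/2 × 168 = 84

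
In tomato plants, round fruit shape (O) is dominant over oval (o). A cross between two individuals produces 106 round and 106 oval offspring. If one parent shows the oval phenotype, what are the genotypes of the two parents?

Observed offspring: 106 round, 106 oval
The observed ratio simplifies to 1:1. One parent shows oval, so its genotype must be oo. A 1:1 offspring split requires the other parent to be heterozygous (Oo).
Parent genotypes: oo × Oo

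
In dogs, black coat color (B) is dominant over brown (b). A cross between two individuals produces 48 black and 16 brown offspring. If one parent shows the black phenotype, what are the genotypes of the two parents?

Observed offspring: 48 black, 16 brown
The observed ratio simplifies to 3:1. Brown (bb) offspring appear, so each parent must contribute one b allele. The parent stated to show black carries B, so it is Bb. The other parent is then either Bb or bb: Bb × bb would give a 1:1 split, whereas Bb × Bb gives 3:1 — matching the data. So both parents are heterozygous (Bb × Bb).
Parent genotypes: Bb × Bb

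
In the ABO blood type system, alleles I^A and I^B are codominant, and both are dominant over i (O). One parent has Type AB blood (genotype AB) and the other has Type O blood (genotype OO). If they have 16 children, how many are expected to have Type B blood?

Cross: AB × OO
Possible offspring genotypes: 2 AO, 2 BO
Blood type counts: 2 Type A, 2 Type B
Probability of Type B: 2/4 = 1/2
Expected count = 1/2 × 16 = 8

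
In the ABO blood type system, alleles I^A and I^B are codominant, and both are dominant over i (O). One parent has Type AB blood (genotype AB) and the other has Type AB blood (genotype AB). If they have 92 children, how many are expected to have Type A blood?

Cross: AB × AB
Possible offspring genotypes: 1 AA, 2 AB, 1 BB
Blood type counts: 1 Type A, 2 Type AB, 1 Type B
Probability of Type A: 1/4
Expected count = 1/4 × 92 = 23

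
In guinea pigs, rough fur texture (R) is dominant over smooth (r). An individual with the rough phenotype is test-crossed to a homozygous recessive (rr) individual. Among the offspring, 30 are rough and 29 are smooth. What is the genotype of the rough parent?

Test cross: ? × rr
Offspring: 30 rough, 29 smooth — approximately 1:1.
A 1:1 ratio in a test cross indicates the unknown parent is heterozygous (Rr).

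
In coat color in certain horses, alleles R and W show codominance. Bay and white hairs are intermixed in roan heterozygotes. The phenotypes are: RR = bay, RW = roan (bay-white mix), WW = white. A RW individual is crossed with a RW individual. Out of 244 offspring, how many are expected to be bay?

Punnett square for RW × RW:
Offspring genotypes: 1 RR, 2 RW, 1 WW
Phenotype counts: 1 bay, 2 roan (bay-white mix), 1 white
bay: 1 out of 4 → fraction 1/4
Expected count = 1/4 × 244 = 61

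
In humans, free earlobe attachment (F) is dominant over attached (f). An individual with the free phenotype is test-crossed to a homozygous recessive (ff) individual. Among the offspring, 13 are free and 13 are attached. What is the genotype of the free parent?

Test cross: ? × ff
Offspring: 13 free, 13 attached — approximately 1:1.
A 1:1 ratio in a test cross indicates the unknown parent is heterozygous (Ff).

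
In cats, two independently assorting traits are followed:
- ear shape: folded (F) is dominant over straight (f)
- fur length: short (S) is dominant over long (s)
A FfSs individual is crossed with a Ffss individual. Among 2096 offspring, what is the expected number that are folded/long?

Dihybrid cross FfSs × Ffss — consider each gene separately:
ear shape: Ff × Ff → 1 FF, 2 Ff, 1 ff → 3 F_ : 1 ff (out of 4)
fur length: Ss × ss → 2 Ss, 2 ss → 2 S_ : 2 ss (out of 4)
Combine (counts out of 4 × 4 = 16): folded/short (F_S_) = 3×2 = 6; folded/long (F_ss) = 3×2 = 6; straight/short (ffS_) = 1×2 = 2; straight/long (ffss) = 1×2 = 2
Phenotype counts (out of 16): 6 folded/short, 6 folded/long, 2 straight/short, 2 straight/long
folded/long: 6 out of 16 → fraction 3/8
Expected count = 3/8 × 2096 = 786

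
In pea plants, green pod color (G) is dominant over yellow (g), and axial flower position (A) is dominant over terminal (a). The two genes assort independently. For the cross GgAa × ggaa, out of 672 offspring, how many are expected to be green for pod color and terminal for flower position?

Dihybrid cross GgAa × ggaa — consider each gene separately:
pod color: Gg × gg → 2 Gg, 2 gg → 2 G_ : 2 gg (out of 4)
flower position: Aa × aa → 2 Aa, 2 aa → 2 A_ : 2 aa (out of 4)
Looking for: green (G_) and terminal (aa)
P(green) = 2/4, P(terminal) = 2/4
P(both) = 2/4 × 2/4 = 4/16 = 1/4
Expected count = 1/4 × 672 = 168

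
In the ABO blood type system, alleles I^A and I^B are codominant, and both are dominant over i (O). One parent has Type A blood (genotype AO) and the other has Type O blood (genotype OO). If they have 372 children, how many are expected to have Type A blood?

Cross: AO × OO
Possible offspring genotypes: 2 AO, 2 OO
Blood type counts: 2 Type A, 2 Type O
Probability of Type A: 2/4 = 1/2
Expected count = 1/2 × 372 = 186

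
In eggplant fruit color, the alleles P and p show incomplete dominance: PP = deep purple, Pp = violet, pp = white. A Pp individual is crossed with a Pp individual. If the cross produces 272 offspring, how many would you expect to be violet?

Punnett square for Pp × Pp:
Offspring genotypes: 1 PP, 2 Pp, 1 pp
Phenotype counts: 1 deep purple, 2 violet, 1 white
violet: 2 out of 4 → fraction 1/2
Expected count = 1/2 × 272 = 136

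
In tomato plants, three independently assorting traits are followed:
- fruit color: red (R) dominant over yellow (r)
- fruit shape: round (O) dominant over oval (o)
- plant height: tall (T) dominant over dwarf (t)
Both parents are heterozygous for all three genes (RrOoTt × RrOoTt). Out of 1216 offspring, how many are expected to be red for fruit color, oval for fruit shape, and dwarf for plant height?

Trihybrid cross: RrOoTt × RrOoTt
Each trait segregates independently with a 3:1 phenotypic ratio, so each gene contributes 3/4 (dominant) or 1/4 (recessive).
Target: red (fruit color), oval (fruit shape), dwarf (plant height)
Probability = product of independent per-trait probabilities
= 3/4 × 1/4 × 1/4 = 3/64
Expected count = 3/64 × 1216 = 57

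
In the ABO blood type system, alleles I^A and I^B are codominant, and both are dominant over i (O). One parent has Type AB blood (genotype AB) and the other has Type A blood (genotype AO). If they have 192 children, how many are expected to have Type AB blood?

Cross: AB × AO
Possible offspring genotypes: 1 AA, 1 AO, 1 AB, 1 BO
Blood type counts: 2 Type A, 1 Type AB, 1 Type B
Probability of Type AB: 1/4
Expected count = 1/4 × 192 = 48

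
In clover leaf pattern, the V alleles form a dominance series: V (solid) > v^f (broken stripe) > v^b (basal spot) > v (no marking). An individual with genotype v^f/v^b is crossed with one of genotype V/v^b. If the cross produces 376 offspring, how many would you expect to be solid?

Cross: v^f/v^b × V/v^b
Allele dominance: V > v^f > v^b > v
Offspring genotypes: 1 V/v^f, 1 v^f/v^b, 1 V/v^b, 1 v^b/v^b
Phenotype counts: 2 solid, 1 broken stripe, 1 basal spot
solid: 2 out of 4 → fraction 1/2
Expected count = 1/2 × 376 = 188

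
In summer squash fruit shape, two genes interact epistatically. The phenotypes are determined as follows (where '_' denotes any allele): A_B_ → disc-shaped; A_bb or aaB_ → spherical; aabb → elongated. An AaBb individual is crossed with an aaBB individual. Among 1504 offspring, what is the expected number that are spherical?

Cross: AaBb × aaBB — consider each gene separately:
A gene: Aa × aa → 2 Aa, 2 aa → 2 A_ : 2 aa (out of 4)
B gene: Bb × BB → 2 BB, 2 Bb → 4 B_ (out of 4)
Genotype classes (out of 4 × 4 = 16): A_B_ = 2×4 = 8; aaB_ = 2×4 = 8
Apply the phenotype rules: A_B_ (8) → disc-shaped; aaB_ (8) → spherical
Phenotype counts (out of 16): 8 disc-shaped, 8 spherical
spherical: 8 out of 16 → fraction 1/2
Expected count = 1/2 × 1504 = 752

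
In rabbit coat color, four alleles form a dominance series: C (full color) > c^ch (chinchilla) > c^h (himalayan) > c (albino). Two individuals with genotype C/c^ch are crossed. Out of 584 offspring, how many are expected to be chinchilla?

Cross: C/c^ch × C/c^ch
Allele dominance: C > c^ch > c^h > c
Offspring genotypes: 1 C/C, 2 C/c^ch, 1 c^ch/c^ch
Phenotype counts: 3 full color, 1 chinchilla
chinchilla: 1 out of 4 → fraction 1/4
Expected count = 1/4 × 584 = 146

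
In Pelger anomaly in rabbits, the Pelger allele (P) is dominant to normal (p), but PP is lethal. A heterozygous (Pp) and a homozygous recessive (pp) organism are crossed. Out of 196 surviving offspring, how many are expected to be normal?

Cross: Pp × pp
Punnett square offspring (before lethality): 2 Pp, 2 pp
No PP offspring are produced in this cross.
normal: 2 out of 4 → fraction 1/2
Expected count = 1/2 × 196 = 98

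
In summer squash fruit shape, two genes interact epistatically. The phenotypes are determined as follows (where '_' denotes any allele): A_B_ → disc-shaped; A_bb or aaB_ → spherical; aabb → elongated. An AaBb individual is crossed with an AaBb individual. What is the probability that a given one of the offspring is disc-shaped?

Cross: AaBb × AaBb — consider each gene separately:
A gene: Aa × Aa → 1 AA, 2 Aa, 1 aa → 3 A_ : 1 aa (out of 4)
B gene: Bb × Bb → 1 BB, 2 Bb, 1 bb → 3 B_ : 1 bb (out of 4)
Genotype classes (out of 4 × 4 = 16): A_B_ = 3×3 = 9; A_bb = 3×1 = 3; aaB_ = 1×3 = 3; aabb = 1×1 = 1
Apply the phenotype rules: A_B_ (9) → disc-shaped; A_bb (3) + aaB_ (3) → spherical; aabb (1) → elongated
Phenotype counts (out of 16): 9 disc-shaped, 6 spherical, 1 elongated
disc-shaped: 9 out of 16
Probability: 9/16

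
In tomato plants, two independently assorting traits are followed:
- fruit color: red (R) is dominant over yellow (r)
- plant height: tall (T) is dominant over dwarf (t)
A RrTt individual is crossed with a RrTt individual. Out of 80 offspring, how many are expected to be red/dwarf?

Dihybrid cross RrTt × RrTt — consider each gene separately:
fruit color: Rr × Rr → 1 RR, 2 Rr, 1 rr → 3 R_ : 1 rr (out of 4)
plant height: Tt × Tt → 1 TT, 2 Tt, 1 tt → 3 T_ : 1 tt (out of 4)
Combine (counts out of 4 × 4 = 16): red/tall (R_T_) = 3×3 = 9; red/dwarf (R_tt) = 3×1 = 3; yellow/tall (rrT_) = 1×3 = 3; yellow/dwarf (rrtt) = 1×1 = 1
Phenotype counts (out of 16): 9 red/tall, 3 red/dwarf, 3 yellow/tall, 1 yellow/dwarf
red/dwarf: 3 out of 16 → fraction 3/16
Expected count = 3/16 × 80 = 15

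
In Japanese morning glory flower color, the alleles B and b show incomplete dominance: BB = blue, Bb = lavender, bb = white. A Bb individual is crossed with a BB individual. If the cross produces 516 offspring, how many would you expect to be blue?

Punnett square for Bb × BB:
Offspring genotypes: 2 BB, 2 Bb
Phenotype counts: 2 blue, 2 lavender
blue: 2 out of 4 → fraction 1/2
Expected count = 1/2 × 516 = 258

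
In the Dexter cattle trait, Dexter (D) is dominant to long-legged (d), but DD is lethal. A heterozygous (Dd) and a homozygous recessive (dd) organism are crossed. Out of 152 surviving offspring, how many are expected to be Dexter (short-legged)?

Cross: Dd × dd
Punnett square offspring (before lethality): 2 Dd, 2 dd
No DD offspring are produced in this cross.
Dexter (short-legged): 2 out of 4 → fraction 1/2
Expected count = 1/2 × 152 = 76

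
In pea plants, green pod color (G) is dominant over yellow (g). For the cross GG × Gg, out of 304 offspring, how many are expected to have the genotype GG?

Punnett square for GG × Gg:
Offspring genotypes: 2 GG, 2 Gg
Total offspring: 4
Count with target: 2
Probability: 2/4 = 1/2
Expected count = 1/2 × 304 = 152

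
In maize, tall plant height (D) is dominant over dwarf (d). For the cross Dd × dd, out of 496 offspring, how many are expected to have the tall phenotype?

Punnett square for Dd × dd:
Offspring genotypes: 2 Dd, 2 dd
Total offspring: 4
Count with target: 2
Probability: 2/4 = 1/2
Expected count = 1/2 × 496 = 248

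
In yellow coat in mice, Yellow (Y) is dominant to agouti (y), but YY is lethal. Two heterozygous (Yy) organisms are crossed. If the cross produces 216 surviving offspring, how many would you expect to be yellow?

Cross: Yy × Yy
Punnett square offspring (before lethality): 1 YY, 2 Yy, 1 yy
The YY genotype is lethal (embryos die); surviving offspring: 2 Yy, 1 yy
yellow: 2 out of 3 → fraction 2/3
Expected count = 2/3 × 216 = 144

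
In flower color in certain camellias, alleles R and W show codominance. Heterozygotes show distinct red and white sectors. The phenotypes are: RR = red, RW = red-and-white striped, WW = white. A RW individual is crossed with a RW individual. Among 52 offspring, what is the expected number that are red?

Punnett square for RW × RW:
Offspring genotypes: 1 RR, 2 RW, 1 WW
Phenotype counts: 1 red, 2 red-and-white striped, 1 white
red: 1 out of 4 → fraction 1/4
Expected count = 1/4 × 52 = 13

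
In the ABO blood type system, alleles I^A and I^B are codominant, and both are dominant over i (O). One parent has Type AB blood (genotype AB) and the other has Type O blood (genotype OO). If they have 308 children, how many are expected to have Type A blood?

Cross: AB × OO
Possible offspring genotypes: 2 AO, 2 BO
Blood type counts: 2 Type A, 2 Type B
Probability of Type A: 2/4 = 1/2
Expected count = 1/2 × 308 = 154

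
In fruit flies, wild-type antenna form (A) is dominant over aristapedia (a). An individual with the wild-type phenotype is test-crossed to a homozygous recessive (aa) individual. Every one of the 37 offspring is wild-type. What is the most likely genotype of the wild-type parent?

Test cross: ? × aa
All offspring are wild-type.
If the unknown parent were heterozygous (Aa), about half of 37 offspring would be aristapedia; none are. The unknown parent is most likely homozygous dominant (AA).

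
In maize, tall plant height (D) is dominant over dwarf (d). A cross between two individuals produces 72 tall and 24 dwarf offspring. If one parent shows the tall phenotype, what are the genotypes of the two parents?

Observed offspring: 72 tall, 24 dwarf
The observed ratio simplifies to 3:1. Dwarf (dd) offspring appear, so each parent must contribute one d allele. The parent stated to show tall carries D, so it is Dd. The other parent is then either Dd or dd: Dd × dd would give a 1:1 split, whereas Dd × Dd gives 3:1 — matching the data. So both parents are heterozygous (Dd × Dd).
Parent genotypes: Dd × Dd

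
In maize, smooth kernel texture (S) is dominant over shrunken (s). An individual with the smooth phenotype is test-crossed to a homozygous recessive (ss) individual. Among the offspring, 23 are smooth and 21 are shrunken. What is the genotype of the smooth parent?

Test cross: ? × ss
Offspring: 23 smooth, 21 shrunken — approximately 1:1.
A 1:1 ratio in a test cross indicates the unknown parent is heterozygous (Ss).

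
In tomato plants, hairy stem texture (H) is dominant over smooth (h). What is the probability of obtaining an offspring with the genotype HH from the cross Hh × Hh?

Punnett square for Hh × Hh:
Offspring genotypes: 1 HH, 2 Hh, 1 hh
Total offspring: 4
Count with target: 1
Probability: 1/4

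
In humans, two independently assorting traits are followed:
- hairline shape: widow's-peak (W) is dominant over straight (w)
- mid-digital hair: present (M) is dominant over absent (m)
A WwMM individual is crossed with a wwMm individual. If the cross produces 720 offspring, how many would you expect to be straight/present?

Dihybrid cross WwMM × wwMm — consider each gene separately:
hairline shape: Ww × ww → 2 Ww, 2 ww → 2 W_ : 2 ww (out of 4)
mid-digital hair: MM × Mm → 2 MM, 2 Mm → 4 M_ (out of 4)
Combine (counts out of 4 × 4 = 16): widow's-peak/present (W_M_) = 2×4 = 8; straight/present (wwM_) = 2×4 = 8
Phenotype counts (out of 16): 8 widow's-peak/present, 8 straight/present
straight/present: 8 out of 16 → fraction 1/2
Expected count = 1/2 × 720 = 360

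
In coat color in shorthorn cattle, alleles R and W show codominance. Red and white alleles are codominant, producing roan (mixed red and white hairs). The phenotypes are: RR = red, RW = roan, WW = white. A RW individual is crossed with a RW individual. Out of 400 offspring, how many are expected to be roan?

Punnett square for RW × RW:
Offspring genotypes: 1 RR, 2 RW, 1 WW
Phenotype counts: 1 red, 2 roan, 1 white
roan: 2 out of 4 → fraction 1/2
Expected count = 1/2 × 400 = 200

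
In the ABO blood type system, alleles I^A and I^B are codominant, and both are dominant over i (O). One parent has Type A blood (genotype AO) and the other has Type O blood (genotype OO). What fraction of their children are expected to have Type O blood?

Cross: AO × OO
Possible offspring genotypes: 2 AO, 2 OO
Blood type counts: 2 Type A, 2 Type O
Probability of Type O: 2/4 = 1/2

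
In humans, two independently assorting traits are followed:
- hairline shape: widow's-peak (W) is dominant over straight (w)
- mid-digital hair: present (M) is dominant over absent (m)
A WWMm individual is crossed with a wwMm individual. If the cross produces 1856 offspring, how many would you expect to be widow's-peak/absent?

Dihybrid cross WWMm × wwMm — consider each gene separately:
hairline shape: WW × ww → 4 Ww → 4 W_ (out of 4)
mid-digital hair: Mm × Mm → 1 MM, 2 Mm, 1 mm → 3 M_ : 1 mm (out of 4)
Combine (counts out of 4 × 4 = 16): widow's-peak/present (W_M_) = 4×3 = 12; widow's-peak/absent (W_mm) = 4×1 = 4
Phenotype counts (out of 16): 12 widow's-peak/present, 4 widow's-peak/absent
widow's-peak/absent: 4 out of 16 → fraction 1/4
Expected count = 1/4 × 1856 = 464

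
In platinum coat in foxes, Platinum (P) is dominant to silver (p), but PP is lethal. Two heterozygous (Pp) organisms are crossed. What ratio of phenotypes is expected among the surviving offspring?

Cross: Pp × Pp
Punnett square offspring (before lethality): 1 PP, 2 Pp, 1 pp
The PP genotype is lethal (embryos die); surviving offspring: 2 Pp, 1 pp
Ratio: 2 platinum : 1 silver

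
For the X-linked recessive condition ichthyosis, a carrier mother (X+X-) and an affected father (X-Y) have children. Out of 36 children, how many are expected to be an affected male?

Cross: X+X- × X-Y
Offspring: 1 X+X-, 1 X+Y, 1 X-X-, 1 X-Y
Probability of an affected male: 1/4
Expected count = 1/4 × 36 = 9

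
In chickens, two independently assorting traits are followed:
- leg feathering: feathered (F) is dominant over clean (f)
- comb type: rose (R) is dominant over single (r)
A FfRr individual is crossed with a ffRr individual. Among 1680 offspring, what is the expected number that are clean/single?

Dihybrid cross FfRr × ffRr — consider each gene separately:
leg feathering: Ff × ff → 2 Ff, 2 ff → 2 F_ : 2 ff (out of 4)
comb type: Rr × Rr → 1 RR, 2 Rr, 1 rr → 3 R_ : 1 rr (out of 4)
Combine (counts out of 4 × 4 = 16): feathered/rose (F_R_) = 2×3 = 6; feathered/single (F_rr) = 2×1 = 2; clean/rose (ffR_) = 2×3 = 6; clean/single (ffrr) = 2×1 = 2
Phenotype counts (out of 16): 6 feathered/rose, 2 feathered/single, 6 clean/rose, 2 clean/single
clean/single: 2 out of 16 → fraction 1/8
Expected count = 1/8 × 1680 = 210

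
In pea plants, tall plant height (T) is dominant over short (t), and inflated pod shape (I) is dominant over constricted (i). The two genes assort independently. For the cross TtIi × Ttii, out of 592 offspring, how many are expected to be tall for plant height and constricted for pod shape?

Dihybrid cross TtIi × Ttii — consider each gene separately:
plant height: Tt × Tt → 1 TT, 2 Tt, 1 tt → 3 T_ : 1 tt (out of 4)
pod shape: Ii × ii → 2 Ii, 2 ii → 2 I_ : 2 ii (out of 4)
Looking for: tall (T_) and constricted (ii)
P(tall) = 3/4, P(constricted) = 2/4
P(both) = 3/4 × 2/4 = 6/16 = 3/8
Expected count = 3/8 × 592 = 222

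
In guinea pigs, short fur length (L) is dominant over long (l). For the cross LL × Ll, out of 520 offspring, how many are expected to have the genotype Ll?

Punnett square for LL × Ll:
Offspring genotypes: 2 LL, 2 Ll
Total offspring: 4
Count with target: 2
Probability: 2/4 = 1/2
Expected count = 1/2 × 520 = 260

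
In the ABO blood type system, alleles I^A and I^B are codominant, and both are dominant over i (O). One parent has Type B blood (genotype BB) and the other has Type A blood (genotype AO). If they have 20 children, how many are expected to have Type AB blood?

Cross: BB × AO
Possible offspring genotypes: 2 AB, 2 BO
Blood type counts: 2 Type AB, 2 Type B
Probability of Type AB: 2/4 = 1/2
Expected count = 1/2 × 20 = 10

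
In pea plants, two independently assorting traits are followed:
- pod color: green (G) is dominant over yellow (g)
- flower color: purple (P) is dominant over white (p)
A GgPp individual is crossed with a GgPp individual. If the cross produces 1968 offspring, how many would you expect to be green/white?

Dihybrid cross GgPp × GgPp — consider each gene separately:
pod color: Gg × Gg → 1 GG, 2 Gg, 1 gg → 3 G_ : 1 gg (out of 4)
flower color: Pp × Pp → 1 PP, 2 Pp, 1 pp → 3 P_ : 1 pp (out of 4)
Combine (counts out of 4 × 4 = 16): green/purple (G_P_) = 3×3 = 9; green/white (G_pp) = 3×1 = 3; yellow/purple (ggP_) = 1×3 = 3; yellow/white (ggpp) = 1×1 = 1
Phenotype counts (out of 16): 9 green/purple, 3 green/white, 3 yellow/purple, 1 yellow/white
green/white: 3 out of 16 → fraction 3/16
Expected count = 3/16 × 1968 = 369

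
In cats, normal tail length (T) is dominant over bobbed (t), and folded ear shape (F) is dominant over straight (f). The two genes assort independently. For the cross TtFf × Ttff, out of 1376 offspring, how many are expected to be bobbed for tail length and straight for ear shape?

Dihybrid cross TtFf × Ttff — consider each gene separately:
tail length: Tt × Tt → 1 TT, 2 Tt, 1 tt → 3 T_ : 1 tt (out of 4)
ear shape: Ff × ff → 2 Ff, 2 ff → 2 F_ : 2 ff (out of 4)
Looking for: bobbed (tt) and straight (ff)
P(bobbed) = 1/4, P(straight) = 2/4
P(both) = 1/4 × 2/4 = 2/16 = 1/8
Expected count = 1/8 × 1376 = 172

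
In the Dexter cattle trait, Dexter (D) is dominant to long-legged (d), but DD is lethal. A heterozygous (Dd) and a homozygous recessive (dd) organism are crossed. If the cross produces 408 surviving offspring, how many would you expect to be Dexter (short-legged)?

Cross: Dd × dd
Punnett square offspring (before lethality): 2 Dd, 2 dd
No DD offspring are produced in this cross.
Dexter (short-legged): 2 out of 4 → fraction 1/2
Expected count = 1/2 × 408 = 204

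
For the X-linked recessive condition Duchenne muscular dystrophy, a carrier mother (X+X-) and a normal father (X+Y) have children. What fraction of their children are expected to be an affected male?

Cross: X+X- × X+Y
Offspring: 1 X+X+, 1 X+Y, 1 X+X-, 1 X-Y
Probability of an affected male: 1/4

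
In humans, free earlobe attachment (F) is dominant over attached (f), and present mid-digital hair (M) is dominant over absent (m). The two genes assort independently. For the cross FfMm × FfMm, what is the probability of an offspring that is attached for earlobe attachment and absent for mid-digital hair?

Dihybrid cross FfMm × FfMm — consider each gene separately:
earlobe attachment: Ff × Ff → 1 FF, 2 Ff, 1 ff → 3 F_ : 1 ff (out of 4)
mid-digital hair: Mm × Mm → 1 MM, 2 Mm, 1 mm → 3 M_ : 1 mm (out of 4)
Looking for: attached (ff) and absent (mm)
P(attached) = 1/4, P(absent) = 1/4
P(both) = 1/4 × 1/4 = 1/16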